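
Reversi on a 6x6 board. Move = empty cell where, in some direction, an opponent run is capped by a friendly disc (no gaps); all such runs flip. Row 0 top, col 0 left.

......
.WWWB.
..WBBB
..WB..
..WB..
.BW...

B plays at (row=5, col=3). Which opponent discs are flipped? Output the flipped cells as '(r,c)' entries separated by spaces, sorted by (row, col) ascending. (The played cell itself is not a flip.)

Dir NW: opp run (4,2), next='.' -> no flip
Dir N: first cell 'B' (not opp) -> no flip
Dir NE: first cell '.' (not opp) -> no flip
Dir W: opp run (5,2) capped by B -> flip
Dir E: first cell '.' (not opp) -> no flip
Dir SW: edge -> no flip
Dir S: edge -> no flip
Dir SE: edge -> no flip

Answer: (5,2)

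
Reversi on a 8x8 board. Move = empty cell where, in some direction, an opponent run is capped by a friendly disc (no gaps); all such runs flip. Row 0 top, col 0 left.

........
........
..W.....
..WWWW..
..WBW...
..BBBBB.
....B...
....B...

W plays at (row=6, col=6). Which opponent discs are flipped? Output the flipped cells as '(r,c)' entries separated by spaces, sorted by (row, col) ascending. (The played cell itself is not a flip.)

Answer: (5,5)

Derivation:
Dir NW: opp run (5,5) capped by W -> flip
Dir N: opp run (5,6), next='.' -> no flip
Dir NE: first cell '.' (not opp) -> no flip
Dir W: first cell '.' (not opp) -> no flip
Dir E: first cell '.' (not opp) -> no flip
Dir SW: first cell '.' (not opp) -> no flip
Dir S: first cell '.' (not opp) -> no flip
Dir SE: first cell '.' (not opp) -> no flip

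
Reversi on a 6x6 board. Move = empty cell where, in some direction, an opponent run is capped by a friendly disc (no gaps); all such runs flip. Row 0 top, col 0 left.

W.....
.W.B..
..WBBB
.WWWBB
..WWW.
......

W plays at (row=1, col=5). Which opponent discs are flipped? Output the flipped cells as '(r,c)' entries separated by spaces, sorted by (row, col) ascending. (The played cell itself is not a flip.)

Answer: (2,4)

Derivation:
Dir NW: first cell '.' (not opp) -> no flip
Dir N: first cell '.' (not opp) -> no flip
Dir NE: edge -> no flip
Dir W: first cell '.' (not opp) -> no flip
Dir E: edge -> no flip
Dir SW: opp run (2,4) capped by W -> flip
Dir S: opp run (2,5) (3,5), next='.' -> no flip
Dir SE: edge -> no flip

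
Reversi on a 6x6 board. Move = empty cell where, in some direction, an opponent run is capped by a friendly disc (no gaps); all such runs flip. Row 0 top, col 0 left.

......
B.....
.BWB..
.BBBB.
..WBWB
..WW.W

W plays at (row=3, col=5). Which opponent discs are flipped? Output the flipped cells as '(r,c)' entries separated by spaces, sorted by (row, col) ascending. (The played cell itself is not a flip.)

Dir NW: first cell '.' (not opp) -> no flip
Dir N: first cell '.' (not opp) -> no flip
Dir NE: edge -> no flip
Dir W: opp run (3,4) (3,3) (3,2) (3,1), next='.' -> no flip
Dir E: edge -> no flip
Dir SW: first cell 'W' (not opp) -> no flip
Dir S: opp run (4,5) capped by W -> flip
Dir SE: edge -> no flip

Answer: (4,5)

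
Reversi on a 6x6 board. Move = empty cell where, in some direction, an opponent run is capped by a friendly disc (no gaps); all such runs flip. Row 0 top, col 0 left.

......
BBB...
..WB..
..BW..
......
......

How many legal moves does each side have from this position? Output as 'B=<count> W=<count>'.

-- B to move --
(1,3): no bracket -> illegal
(2,1): flips 1 -> legal
(2,4): no bracket -> illegal
(3,1): no bracket -> illegal
(3,4): flips 1 -> legal
(4,2): no bracket -> illegal
(4,3): flips 1 -> legal
(4,4): flips 2 -> legal
B mobility = 4
-- W to move --
(0,0): flips 1 -> legal
(0,1): no bracket -> illegal
(0,2): flips 1 -> legal
(0,3): no bracket -> illegal
(1,3): flips 1 -> legal
(1,4): no bracket -> illegal
(2,0): no bracket -> illegal
(2,1): no bracket -> illegal
(2,4): flips 1 -> legal
(3,1): flips 1 -> legal
(3,4): no bracket -> illegal
(4,1): no bracket -> illegal
(4,2): flips 1 -> legal
(4,3): no bracket -> illegal
W mobility = 6

Answer: B=4 W=6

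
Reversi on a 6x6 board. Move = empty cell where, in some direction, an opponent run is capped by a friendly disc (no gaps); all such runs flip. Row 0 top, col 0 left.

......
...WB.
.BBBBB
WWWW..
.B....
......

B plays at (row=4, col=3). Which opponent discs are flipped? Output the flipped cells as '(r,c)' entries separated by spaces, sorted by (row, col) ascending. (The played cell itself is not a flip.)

Dir NW: opp run (3,2) capped by B -> flip
Dir N: opp run (3,3) capped by B -> flip
Dir NE: first cell '.' (not opp) -> no flip
Dir W: first cell '.' (not opp) -> no flip
Dir E: first cell '.' (not opp) -> no flip
Dir SW: first cell '.' (not opp) -> no flip
Dir S: first cell '.' (not opp) -> no flip
Dir SE: first cell '.' (not opp) -> no flip

Answer: (3,2) (3,3)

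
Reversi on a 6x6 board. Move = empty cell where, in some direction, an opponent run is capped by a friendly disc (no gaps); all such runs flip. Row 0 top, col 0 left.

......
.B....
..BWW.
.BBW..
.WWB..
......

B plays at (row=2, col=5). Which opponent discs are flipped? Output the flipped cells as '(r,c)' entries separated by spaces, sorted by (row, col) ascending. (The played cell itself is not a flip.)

Answer: (2,3) (2,4)

Derivation:
Dir NW: first cell '.' (not opp) -> no flip
Dir N: first cell '.' (not opp) -> no flip
Dir NE: edge -> no flip
Dir W: opp run (2,4) (2,3) capped by B -> flip
Dir E: edge -> no flip
Dir SW: first cell '.' (not opp) -> no flip
Dir S: first cell '.' (not opp) -> no flip
Dir SE: edge -> no flip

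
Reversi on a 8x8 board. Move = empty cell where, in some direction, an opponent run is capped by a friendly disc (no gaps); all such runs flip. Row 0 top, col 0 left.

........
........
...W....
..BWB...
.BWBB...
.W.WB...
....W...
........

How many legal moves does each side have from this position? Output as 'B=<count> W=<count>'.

-- B to move --
(1,2): flips 1 -> legal
(1,3): flips 2 -> legal
(1,4): flips 1 -> legal
(2,2): flips 1 -> legal
(2,4): no bracket -> illegal
(3,1): no bracket -> illegal
(4,0): no bracket -> illegal
(5,0): no bracket -> illegal
(5,2): flips 2 -> legal
(5,5): no bracket -> illegal
(6,0): no bracket -> illegal
(6,1): flips 1 -> legal
(6,2): flips 1 -> legal
(6,3): flips 1 -> legal
(6,5): no bracket -> illegal
(7,3): no bracket -> illegal
(7,4): flips 1 -> legal
(7,5): no bracket -> illegal
B mobility = 9
-- W to move --
(2,1): no bracket -> illegal
(2,2): flips 1 -> legal
(2,4): flips 3 -> legal
(2,5): no bracket -> illegal
(3,0): no bracket -> illegal
(3,1): flips 2 -> legal
(3,5): flips 2 -> legal
(4,0): flips 1 -> legal
(4,5): flips 3 -> legal
(5,0): flips 2 -> legal
(5,2): no bracket -> illegal
(5,5): flips 2 -> legal
(6,3): no bracket -> illegal
(6,5): no bracket -> illegal
W mobility = 8

Answer: B=9 W=8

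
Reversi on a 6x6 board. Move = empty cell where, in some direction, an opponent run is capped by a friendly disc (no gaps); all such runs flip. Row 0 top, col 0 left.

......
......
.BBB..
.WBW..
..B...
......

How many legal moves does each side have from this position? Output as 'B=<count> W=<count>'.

Answer: B=8 W=4

Derivation:
-- B to move --
(2,0): flips 1 -> legal
(2,4): flips 1 -> legal
(3,0): flips 1 -> legal
(3,4): flips 1 -> legal
(4,0): flips 1 -> legal
(4,1): flips 1 -> legal
(4,3): flips 1 -> legal
(4,4): flips 1 -> legal
B mobility = 8
-- W to move --
(1,0): no bracket -> illegal
(1,1): flips 2 -> legal
(1,2): no bracket -> illegal
(1,3): flips 2 -> legal
(1,4): no bracket -> illegal
(2,0): no bracket -> illegal
(2,4): no bracket -> illegal
(3,0): no bracket -> illegal
(3,4): no bracket -> illegal
(4,1): no bracket -> illegal
(4,3): no bracket -> illegal
(5,1): flips 1 -> legal
(5,2): no bracket -> illegal
(5,3): flips 1 -> legal
W mobility = 4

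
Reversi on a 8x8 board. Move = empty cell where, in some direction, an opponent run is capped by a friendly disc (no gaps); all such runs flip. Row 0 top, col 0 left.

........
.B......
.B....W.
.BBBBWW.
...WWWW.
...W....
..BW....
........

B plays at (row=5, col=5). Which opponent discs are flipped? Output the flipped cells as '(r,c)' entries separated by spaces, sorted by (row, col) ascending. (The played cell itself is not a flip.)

Answer: (4,4)

Derivation:
Dir NW: opp run (4,4) capped by B -> flip
Dir N: opp run (4,5) (3,5), next='.' -> no flip
Dir NE: opp run (4,6), next='.' -> no flip
Dir W: first cell '.' (not opp) -> no flip
Dir E: first cell '.' (not opp) -> no flip
Dir SW: first cell '.' (not opp) -> no flip
Dir S: first cell '.' (not opp) -> no flip
Dir SE: first cell '.' (not opp) -> no flip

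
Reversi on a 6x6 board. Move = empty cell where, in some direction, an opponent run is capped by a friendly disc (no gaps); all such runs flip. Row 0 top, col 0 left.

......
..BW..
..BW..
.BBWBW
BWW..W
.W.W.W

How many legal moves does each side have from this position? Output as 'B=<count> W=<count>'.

Answer: B=7 W=6

Derivation:
-- B to move --
(0,2): no bracket -> illegal
(0,3): no bracket -> illegal
(0,4): flips 1 -> legal
(1,4): flips 2 -> legal
(2,4): flips 1 -> legal
(2,5): no bracket -> illegal
(3,0): no bracket -> illegal
(4,3): flips 2 -> legal
(4,4): flips 1 -> legal
(5,0): flips 1 -> legal
(5,2): flips 1 -> legal
(5,4): no bracket -> illegal
B mobility = 7
-- W to move --
(0,1): flips 1 -> legal
(0,2): flips 3 -> legal
(0,3): no bracket -> illegal
(1,1): flips 2 -> legal
(2,0): flips 1 -> legal
(2,1): flips 2 -> legal
(2,4): no bracket -> illegal
(2,5): no bracket -> illegal
(3,0): flips 2 -> legal
(4,3): no bracket -> illegal
(4,4): no bracket -> illegal
(5,0): no bracket -> illegal
W mobility = 6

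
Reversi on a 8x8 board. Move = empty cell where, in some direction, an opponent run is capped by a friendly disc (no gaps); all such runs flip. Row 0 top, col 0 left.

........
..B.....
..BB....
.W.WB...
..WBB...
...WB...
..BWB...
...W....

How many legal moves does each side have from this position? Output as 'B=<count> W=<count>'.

-- B to move --
(2,0): flips 3 -> legal
(2,1): no bracket -> illegal
(2,4): no bracket -> illegal
(3,0): no bracket -> illegal
(3,2): flips 1 -> legal
(4,0): flips 1 -> legal
(4,1): flips 1 -> legal
(5,1): no bracket -> illegal
(5,2): flips 1 -> legal
(7,2): flips 1 -> legal
(7,4): no bracket -> illegal
B mobility = 6
-- W to move --
(0,1): no bracket -> illegal
(0,2): no bracket -> illegal
(0,3): no bracket -> illegal
(1,1): flips 1 -> legal
(1,3): flips 2 -> legal
(1,4): no bracket -> illegal
(2,1): no bracket -> illegal
(2,4): no bracket -> illegal
(2,5): no bracket -> illegal
(3,2): no bracket -> illegal
(3,5): flips 2 -> legal
(4,5): flips 3 -> legal
(5,1): flips 1 -> legal
(5,2): no bracket -> illegal
(5,5): flips 3 -> legal
(6,1): flips 1 -> legal
(6,5): flips 1 -> legal
(7,1): flips 1 -> legal
(7,2): no bracket -> illegal
(7,4): no bracket -> illegal
(7,5): flips 1 -> legal
W mobility = 10

Answer: B=6 W=10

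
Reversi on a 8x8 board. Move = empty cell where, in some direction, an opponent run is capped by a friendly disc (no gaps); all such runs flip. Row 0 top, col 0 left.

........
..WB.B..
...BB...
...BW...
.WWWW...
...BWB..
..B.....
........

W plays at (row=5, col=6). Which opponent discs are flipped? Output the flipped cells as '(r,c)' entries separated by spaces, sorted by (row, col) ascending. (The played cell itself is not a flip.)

Answer: (5,5)

Derivation:
Dir NW: first cell '.' (not opp) -> no flip
Dir N: first cell '.' (not opp) -> no flip
Dir NE: first cell '.' (not opp) -> no flip
Dir W: opp run (5,5) capped by W -> flip
Dir E: first cell '.' (not opp) -> no flip
Dir SW: first cell '.' (not opp) -> no flip
Dir S: first cell '.' (not opp) -> no flip
Dir SE: first cell '.' (not opp) -> no flip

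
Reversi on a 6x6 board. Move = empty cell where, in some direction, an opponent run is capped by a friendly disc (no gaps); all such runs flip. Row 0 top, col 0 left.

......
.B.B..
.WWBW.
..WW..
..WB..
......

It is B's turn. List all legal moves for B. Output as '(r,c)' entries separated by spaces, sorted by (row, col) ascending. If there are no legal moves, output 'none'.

Answer: (1,0) (2,0) (2,5) (3,1) (3,5) (4,1) (4,4)

Derivation:
(1,0): flips 2 -> legal
(1,2): no bracket -> illegal
(1,4): no bracket -> illegal
(1,5): no bracket -> illegal
(2,0): flips 2 -> legal
(2,5): flips 1 -> legal
(3,0): no bracket -> illegal
(3,1): flips 2 -> legal
(3,4): no bracket -> illegal
(3,5): flips 1 -> legal
(4,1): flips 2 -> legal
(4,4): flips 2 -> legal
(5,1): no bracket -> illegal
(5,2): no bracket -> illegal
(5,3): no bracket -> illegal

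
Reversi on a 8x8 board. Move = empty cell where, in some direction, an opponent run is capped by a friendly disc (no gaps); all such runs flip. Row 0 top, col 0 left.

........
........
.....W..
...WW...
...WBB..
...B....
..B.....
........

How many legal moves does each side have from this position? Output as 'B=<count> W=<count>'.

-- B to move --
(1,4): no bracket -> illegal
(1,5): no bracket -> illegal
(1,6): no bracket -> illegal
(2,2): flips 1 -> legal
(2,3): flips 3 -> legal
(2,4): flips 1 -> legal
(2,6): no bracket -> illegal
(3,2): no bracket -> illegal
(3,5): no bracket -> illegal
(3,6): no bracket -> illegal
(4,2): flips 1 -> legal
(5,2): no bracket -> illegal
(5,4): no bracket -> illegal
B mobility = 4
-- W to move --
(3,5): no bracket -> illegal
(3,6): no bracket -> illegal
(4,2): no bracket -> illegal
(4,6): flips 2 -> legal
(5,1): no bracket -> illegal
(5,2): no bracket -> illegal
(5,4): flips 1 -> legal
(5,5): flips 1 -> legal
(5,6): flips 1 -> legal
(6,1): no bracket -> illegal
(6,3): flips 1 -> legal
(6,4): no bracket -> illegal
(7,1): no bracket -> illegal
(7,2): no bracket -> illegal
(7,3): no bracket -> illegal
W mobility = 5

Answer: B=4 W=5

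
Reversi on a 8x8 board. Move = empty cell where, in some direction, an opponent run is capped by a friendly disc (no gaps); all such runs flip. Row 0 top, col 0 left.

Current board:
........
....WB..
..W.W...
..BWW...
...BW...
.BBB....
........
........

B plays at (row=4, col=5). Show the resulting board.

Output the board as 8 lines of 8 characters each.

Answer: ........
....WB..
..W.W...
..BWW...
...BBB..
.BBB....
........
........

Derivation:
Place B at (4,5); scan 8 dirs for brackets.
Dir NW: opp run (3,4), next='.' -> no flip
Dir N: first cell '.' (not opp) -> no flip
Dir NE: first cell '.' (not opp) -> no flip
Dir W: opp run (4,4) capped by B -> flip
Dir E: first cell '.' (not opp) -> no flip
Dir SW: first cell '.' (not opp) -> no flip
Dir S: first cell '.' (not opp) -> no flip
Dir SE: first cell '.' (not opp) -> no flip
All flips: (4,4)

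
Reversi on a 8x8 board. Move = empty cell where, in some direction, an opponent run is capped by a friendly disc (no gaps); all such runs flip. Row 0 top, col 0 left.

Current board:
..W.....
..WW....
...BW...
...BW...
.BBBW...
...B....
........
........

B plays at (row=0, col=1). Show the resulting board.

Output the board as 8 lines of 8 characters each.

Place B at (0,1); scan 8 dirs for brackets.
Dir NW: edge -> no flip
Dir N: edge -> no flip
Dir NE: edge -> no flip
Dir W: first cell '.' (not opp) -> no flip
Dir E: opp run (0,2), next='.' -> no flip
Dir SW: first cell '.' (not opp) -> no flip
Dir S: first cell '.' (not opp) -> no flip
Dir SE: opp run (1,2) capped by B -> flip
All flips: (1,2)

Answer: .BW.....
..BW....
...BW...
...BW...
.BBBW...
...B....
........
........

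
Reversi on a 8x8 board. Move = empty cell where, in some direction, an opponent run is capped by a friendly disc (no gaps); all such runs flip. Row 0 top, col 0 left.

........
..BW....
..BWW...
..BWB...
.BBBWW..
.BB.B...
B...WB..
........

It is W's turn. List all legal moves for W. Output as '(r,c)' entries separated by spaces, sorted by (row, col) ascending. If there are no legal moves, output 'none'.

(0,1): flips 1 -> legal
(0,2): no bracket -> illegal
(0,3): no bracket -> illegal
(1,1): flips 2 -> legal
(2,1): flips 1 -> legal
(2,5): no bracket -> illegal
(3,0): no bracket -> illegal
(3,1): flips 2 -> legal
(3,5): flips 1 -> legal
(4,0): flips 3 -> legal
(5,0): flips 2 -> legal
(5,3): flips 1 -> legal
(5,5): no bracket -> illegal
(5,6): no bracket -> illegal
(6,1): no bracket -> illegal
(6,2): no bracket -> illegal
(6,3): flips 1 -> legal
(6,6): flips 1 -> legal
(7,0): no bracket -> illegal
(7,1): no bracket -> illegal
(7,4): no bracket -> illegal
(7,5): no bracket -> illegal
(7,6): no bracket -> illegal

Answer: (0,1) (1,1) (2,1) (3,1) (3,5) (4,0) (5,0) (5,3) (6,3) (6,6)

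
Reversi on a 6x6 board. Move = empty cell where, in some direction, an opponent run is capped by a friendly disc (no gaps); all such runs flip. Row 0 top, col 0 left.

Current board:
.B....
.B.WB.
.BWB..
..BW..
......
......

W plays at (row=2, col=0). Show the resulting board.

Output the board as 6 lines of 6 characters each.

Answer: .B....
.B.WB.
WWWB..
..BW..
......
......

Derivation:
Place W at (2,0); scan 8 dirs for brackets.
Dir NW: edge -> no flip
Dir N: first cell '.' (not opp) -> no flip
Dir NE: opp run (1,1), next='.' -> no flip
Dir W: edge -> no flip
Dir E: opp run (2,1) capped by W -> flip
Dir SW: edge -> no flip
Dir S: first cell '.' (not opp) -> no flip
Dir SE: first cell '.' (not opp) -> no flip
All flips: (2,1)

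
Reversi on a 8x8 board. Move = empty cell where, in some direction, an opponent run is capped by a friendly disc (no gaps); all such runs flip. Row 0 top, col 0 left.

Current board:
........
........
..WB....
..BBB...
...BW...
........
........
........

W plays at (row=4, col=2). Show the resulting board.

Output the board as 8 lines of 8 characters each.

Place W at (4,2); scan 8 dirs for brackets.
Dir NW: first cell '.' (not opp) -> no flip
Dir N: opp run (3,2) capped by W -> flip
Dir NE: opp run (3,3), next='.' -> no flip
Dir W: first cell '.' (not opp) -> no flip
Dir E: opp run (4,3) capped by W -> flip
Dir SW: first cell '.' (not opp) -> no flip
Dir S: first cell '.' (not opp) -> no flip
Dir SE: first cell '.' (not opp) -> no flip
All flips: (3,2) (4,3)

Answer: ........
........
..WB....
..WBB...
..WWW...
........
........
........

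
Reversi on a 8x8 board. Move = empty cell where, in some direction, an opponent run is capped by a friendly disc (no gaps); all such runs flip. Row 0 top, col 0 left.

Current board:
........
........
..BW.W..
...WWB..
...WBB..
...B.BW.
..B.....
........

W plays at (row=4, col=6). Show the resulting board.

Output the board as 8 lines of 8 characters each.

Place W at (4,6); scan 8 dirs for brackets.
Dir NW: opp run (3,5), next='.' -> no flip
Dir N: first cell '.' (not opp) -> no flip
Dir NE: first cell '.' (not opp) -> no flip
Dir W: opp run (4,5) (4,4) capped by W -> flip
Dir E: first cell '.' (not opp) -> no flip
Dir SW: opp run (5,5), next='.' -> no flip
Dir S: first cell 'W' (not opp) -> no flip
Dir SE: first cell '.' (not opp) -> no flip
All flips: (4,4) (4,5)

Answer: ........
........
..BW.W..
...WWB..
...WWWW.
...B.BW.
..B.....
........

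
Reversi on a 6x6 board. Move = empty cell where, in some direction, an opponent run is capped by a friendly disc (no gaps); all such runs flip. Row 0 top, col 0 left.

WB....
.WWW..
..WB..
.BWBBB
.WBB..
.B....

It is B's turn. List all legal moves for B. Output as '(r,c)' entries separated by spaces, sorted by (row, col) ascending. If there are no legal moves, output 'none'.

(0,2): flips 3 -> legal
(0,3): flips 1 -> legal
(0,4): flips 2 -> legal
(1,0): no bracket -> illegal
(1,4): no bracket -> illegal
(2,0): no bracket -> illegal
(2,1): flips 3 -> legal
(2,4): no bracket -> illegal
(3,0): no bracket -> illegal
(4,0): flips 1 -> legal
(5,0): flips 2 -> legal
(5,2): no bracket -> illegal

Answer: (0,2) (0,3) (0,4) (2,1) (4,0) (5,0)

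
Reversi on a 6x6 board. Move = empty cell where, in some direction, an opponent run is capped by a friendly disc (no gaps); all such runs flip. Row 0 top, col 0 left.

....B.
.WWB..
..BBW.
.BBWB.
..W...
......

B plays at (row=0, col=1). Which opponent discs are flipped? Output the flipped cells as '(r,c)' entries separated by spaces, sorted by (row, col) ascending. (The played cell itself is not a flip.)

Answer: (1,2)

Derivation:
Dir NW: edge -> no flip
Dir N: edge -> no flip
Dir NE: edge -> no flip
Dir W: first cell '.' (not opp) -> no flip
Dir E: first cell '.' (not opp) -> no flip
Dir SW: first cell '.' (not opp) -> no flip
Dir S: opp run (1,1), next='.' -> no flip
Dir SE: opp run (1,2) capped by B -> flip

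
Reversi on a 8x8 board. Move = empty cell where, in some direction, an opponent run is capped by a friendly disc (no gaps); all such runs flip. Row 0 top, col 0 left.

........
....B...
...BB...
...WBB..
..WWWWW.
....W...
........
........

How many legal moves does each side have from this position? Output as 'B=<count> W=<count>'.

Answer: B=8 W=7

Derivation:
-- B to move --
(2,2): no bracket -> illegal
(3,1): no bracket -> illegal
(3,2): flips 1 -> legal
(3,6): no bracket -> illegal
(3,7): no bracket -> illegal
(4,1): no bracket -> illegal
(4,7): no bracket -> illegal
(5,1): flips 2 -> legal
(5,2): flips 1 -> legal
(5,3): flips 3 -> legal
(5,5): flips 1 -> legal
(5,6): flips 1 -> legal
(5,7): flips 1 -> legal
(6,3): no bracket -> illegal
(6,4): flips 2 -> legal
(6,5): no bracket -> illegal
B mobility = 8
-- W to move --
(0,3): no bracket -> illegal
(0,4): flips 3 -> legal
(0,5): no bracket -> illegal
(1,2): flips 2 -> legal
(1,3): flips 3 -> legal
(1,5): flips 1 -> legal
(2,2): no bracket -> illegal
(2,5): flips 2 -> legal
(2,6): flips 1 -> legal
(3,2): no bracket -> illegal
(3,6): flips 2 -> legal
W mobility = 7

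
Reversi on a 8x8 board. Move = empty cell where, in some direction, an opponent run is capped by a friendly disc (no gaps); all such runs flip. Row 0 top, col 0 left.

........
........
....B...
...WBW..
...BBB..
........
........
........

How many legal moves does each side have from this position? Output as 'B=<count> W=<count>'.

Answer: B=8 W=4

Derivation:
-- B to move --
(2,2): flips 1 -> legal
(2,3): flips 1 -> legal
(2,5): flips 1 -> legal
(2,6): flips 1 -> legal
(3,2): flips 1 -> legal
(3,6): flips 1 -> legal
(4,2): flips 1 -> legal
(4,6): flips 1 -> legal
B mobility = 8
-- W to move --
(1,3): flips 1 -> legal
(1,4): no bracket -> illegal
(1,5): flips 1 -> legal
(2,3): no bracket -> illegal
(2,5): no bracket -> illegal
(3,2): no bracket -> illegal
(3,6): no bracket -> illegal
(4,2): no bracket -> illegal
(4,6): no bracket -> illegal
(5,2): no bracket -> illegal
(5,3): flips 2 -> legal
(5,4): no bracket -> illegal
(5,5): flips 2 -> legal
(5,6): no bracket -> illegal
W mobility = 4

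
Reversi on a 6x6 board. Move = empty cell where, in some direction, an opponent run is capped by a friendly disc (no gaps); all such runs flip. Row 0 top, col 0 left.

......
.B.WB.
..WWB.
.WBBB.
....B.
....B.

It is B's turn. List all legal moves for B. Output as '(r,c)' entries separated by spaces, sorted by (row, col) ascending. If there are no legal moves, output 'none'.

(0,2): flips 1 -> legal
(0,3): flips 2 -> legal
(0,4): no bracket -> illegal
(1,2): flips 3 -> legal
(2,0): no bracket -> illegal
(2,1): flips 2 -> legal
(3,0): flips 1 -> legal
(4,0): no bracket -> illegal
(4,1): no bracket -> illegal
(4,2): no bracket -> illegal

Answer: (0,2) (0,3) (1,2) (2,1) (3,0)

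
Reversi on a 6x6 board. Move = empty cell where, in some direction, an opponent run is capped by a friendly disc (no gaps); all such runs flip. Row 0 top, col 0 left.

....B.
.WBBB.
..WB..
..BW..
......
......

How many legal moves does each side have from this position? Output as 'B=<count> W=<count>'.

-- B to move --
(0,0): no bracket -> illegal
(0,1): no bracket -> illegal
(0,2): no bracket -> illegal
(1,0): flips 1 -> legal
(2,0): no bracket -> illegal
(2,1): flips 1 -> legal
(2,4): no bracket -> illegal
(3,1): flips 1 -> legal
(3,4): flips 1 -> legal
(4,2): no bracket -> illegal
(4,3): flips 1 -> legal
(4,4): no bracket -> illegal
B mobility = 5
-- W to move --
(0,1): no bracket -> illegal
(0,2): flips 1 -> legal
(0,3): flips 2 -> legal
(0,5): no bracket -> illegal
(1,5): flips 3 -> legal
(2,1): no bracket -> illegal
(2,4): flips 1 -> legal
(2,5): no bracket -> illegal
(3,1): flips 1 -> legal
(3,4): no bracket -> illegal
(4,1): no bracket -> illegal
(4,2): flips 1 -> legal
(4,3): no bracket -> illegal
W mobility = 6

Answer: B=5 W=6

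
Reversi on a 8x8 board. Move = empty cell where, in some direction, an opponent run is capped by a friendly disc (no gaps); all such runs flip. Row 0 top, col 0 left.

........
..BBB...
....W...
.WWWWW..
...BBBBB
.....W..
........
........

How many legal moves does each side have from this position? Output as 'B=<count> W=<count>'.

-- B to move --
(1,5): no bracket -> illegal
(2,0): no bracket -> illegal
(2,1): flips 1 -> legal
(2,2): flips 1 -> legal
(2,3): flips 2 -> legal
(2,5): flips 2 -> legal
(2,6): flips 1 -> legal
(3,0): no bracket -> illegal
(3,6): no bracket -> illegal
(4,0): no bracket -> illegal
(4,1): no bracket -> illegal
(4,2): no bracket -> illegal
(5,4): no bracket -> illegal
(5,6): no bracket -> illegal
(6,4): flips 1 -> legal
(6,5): flips 1 -> legal
(6,6): flips 1 -> legal
B mobility = 8
-- W to move --
(0,1): no bracket -> illegal
(0,2): flips 1 -> legal
(0,3): no bracket -> illegal
(0,4): flips 1 -> legal
(0,5): no bracket -> illegal
(1,1): no bracket -> illegal
(1,5): no bracket -> illegal
(2,1): no bracket -> illegal
(2,2): no bracket -> illegal
(2,3): no bracket -> illegal
(2,5): no bracket -> illegal
(3,6): no bracket -> illegal
(3,7): flips 1 -> legal
(4,2): no bracket -> illegal
(5,2): flips 1 -> legal
(5,3): flips 2 -> legal
(5,4): flips 2 -> legal
(5,6): flips 1 -> legal
(5,7): flips 1 -> legal
W mobility = 8

Answer: B=8 W=8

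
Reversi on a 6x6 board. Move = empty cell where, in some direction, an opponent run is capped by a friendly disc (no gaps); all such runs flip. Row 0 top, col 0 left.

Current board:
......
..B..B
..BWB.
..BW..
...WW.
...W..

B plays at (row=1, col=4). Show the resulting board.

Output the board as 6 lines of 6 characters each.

Answer: ......
..B.BB
..BBB.
..BW..
...WW.
...W..

Derivation:
Place B at (1,4); scan 8 dirs for brackets.
Dir NW: first cell '.' (not opp) -> no flip
Dir N: first cell '.' (not opp) -> no flip
Dir NE: first cell '.' (not opp) -> no flip
Dir W: first cell '.' (not opp) -> no flip
Dir E: first cell 'B' (not opp) -> no flip
Dir SW: opp run (2,3) capped by B -> flip
Dir S: first cell 'B' (not opp) -> no flip
Dir SE: first cell '.' (not opp) -> no flip
All flips: (2,3)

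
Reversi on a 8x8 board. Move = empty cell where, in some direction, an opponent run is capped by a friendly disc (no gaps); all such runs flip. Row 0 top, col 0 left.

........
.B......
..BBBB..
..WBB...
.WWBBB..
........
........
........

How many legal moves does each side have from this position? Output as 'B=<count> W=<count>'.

Answer: B=6 W=6

Derivation:
-- B to move --
(2,1): flips 1 -> legal
(3,0): no bracket -> illegal
(3,1): flips 1 -> legal
(4,0): flips 2 -> legal
(5,0): flips 2 -> legal
(5,1): flips 1 -> legal
(5,2): flips 2 -> legal
(5,3): no bracket -> illegal
B mobility = 6
-- W to move --
(0,0): no bracket -> illegal
(0,1): no bracket -> illegal
(0,2): no bracket -> illegal
(1,0): no bracket -> illegal
(1,2): flips 1 -> legal
(1,3): no bracket -> illegal
(1,4): flips 1 -> legal
(1,5): flips 2 -> legal
(1,6): no bracket -> illegal
(2,0): no bracket -> illegal
(2,1): no bracket -> illegal
(2,6): no bracket -> illegal
(3,1): no bracket -> illegal
(3,5): flips 2 -> legal
(3,6): no bracket -> illegal
(4,6): flips 3 -> legal
(5,2): no bracket -> illegal
(5,3): no bracket -> illegal
(5,4): flips 1 -> legal
(5,5): no bracket -> illegal
(5,6): no bracket -> illegal
W mobility = 6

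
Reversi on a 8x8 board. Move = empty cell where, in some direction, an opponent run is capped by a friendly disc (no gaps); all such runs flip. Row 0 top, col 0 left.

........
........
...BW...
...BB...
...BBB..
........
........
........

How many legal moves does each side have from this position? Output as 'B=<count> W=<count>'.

-- B to move --
(1,3): no bracket -> illegal
(1,4): flips 1 -> legal
(1,5): flips 1 -> legal
(2,5): flips 1 -> legal
(3,5): no bracket -> illegal
B mobility = 3
-- W to move --
(1,2): no bracket -> illegal
(1,3): no bracket -> illegal
(1,4): no bracket -> illegal
(2,2): flips 1 -> legal
(2,5): no bracket -> illegal
(3,2): no bracket -> illegal
(3,5): no bracket -> illegal
(3,6): no bracket -> illegal
(4,2): flips 1 -> legal
(4,6): no bracket -> illegal
(5,2): no bracket -> illegal
(5,3): no bracket -> illegal
(5,4): flips 2 -> legal
(5,5): no bracket -> illegal
(5,6): no bracket -> illegal
W mobility = 3

Answer: B=3 W=3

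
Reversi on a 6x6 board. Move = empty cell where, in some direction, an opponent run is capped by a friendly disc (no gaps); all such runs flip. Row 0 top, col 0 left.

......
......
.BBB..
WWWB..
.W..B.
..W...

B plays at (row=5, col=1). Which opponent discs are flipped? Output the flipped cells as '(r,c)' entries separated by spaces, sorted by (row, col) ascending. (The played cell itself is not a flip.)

Answer: (3,1) (4,1)

Derivation:
Dir NW: first cell '.' (not opp) -> no flip
Dir N: opp run (4,1) (3,1) capped by B -> flip
Dir NE: first cell '.' (not opp) -> no flip
Dir W: first cell '.' (not opp) -> no flip
Dir E: opp run (5,2), next='.' -> no flip
Dir SW: edge -> no flip
Dir S: edge -> no flip
Dir SE: edge -> no flip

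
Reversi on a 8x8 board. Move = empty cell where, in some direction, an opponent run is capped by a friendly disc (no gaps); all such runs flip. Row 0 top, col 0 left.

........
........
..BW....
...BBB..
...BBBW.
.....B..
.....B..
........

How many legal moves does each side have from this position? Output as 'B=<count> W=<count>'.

Answer: B=6 W=6

Derivation:
-- B to move --
(1,2): flips 1 -> legal
(1,3): flips 1 -> legal
(1,4): no bracket -> illegal
(2,4): flips 1 -> legal
(3,2): no bracket -> illegal
(3,6): no bracket -> illegal
(3,7): flips 1 -> legal
(4,7): flips 1 -> legal
(5,6): no bracket -> illegal
(5,7): flips 1 -> legal
B mobility = 6
-- W to move --
(1,1): no bracket -> illegal
(1,2): no bracket -> illegal
(1,3): no bracket -> illegal
(2,1): flips 1 -> legal
(2,4): flips 1 -> legal
(2,5): no bracket -> illegal
(2,6): no bracket -> illegal
(3,1): no bracket -> illegal
(3,2): no bracket -> illegal
(3,6): no bracket -> illegal
(4,2): flips 3 -> legal
(5,2): no bracket -> illegal
(5,3): flips 2 -> legal
(5,4): no bracket -> illegal
(5,6): flips 2 -> legal
(6,4): flips 1 -> legal
(6,6): no bracket -> illegal
(7,4): no bracket -> illegal
(7,5): no bracket -> illegal
(7,6): no bracket -> illegal
W mobility = 6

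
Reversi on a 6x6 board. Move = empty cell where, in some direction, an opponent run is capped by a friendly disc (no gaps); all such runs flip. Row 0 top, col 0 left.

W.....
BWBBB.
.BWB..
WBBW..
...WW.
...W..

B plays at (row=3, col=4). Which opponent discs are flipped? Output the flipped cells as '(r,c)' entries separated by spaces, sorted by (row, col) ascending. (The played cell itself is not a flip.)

Dir NW: first cell 'B' (not opp) -> no flip
Dir N: first cell '.' (not opp) -> no flip
Dir NE: first cell '.' (not opp) -> no flip
Dir W: opp run (3,3) capped by B -> flip
Dir E: first cell '.' (not opp) -> no flip
Dir SW: opp run (4,3), next='.' -> no flip
Dir S: opp run (4,4), next='.' -> no flip
Dir SE: first cell '.' (not opp) -> no flip

Answer: (3,3)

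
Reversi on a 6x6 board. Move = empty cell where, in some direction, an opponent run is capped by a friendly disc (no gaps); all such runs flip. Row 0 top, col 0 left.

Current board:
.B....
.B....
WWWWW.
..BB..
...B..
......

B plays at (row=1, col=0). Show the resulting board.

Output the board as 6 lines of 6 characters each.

Place B at (1,0); scan 8 dirs for brackets.
Dir NW: edge -> no flip
Dir N: first cell '.' (not opp) -> no flip
Dir NE: first cell 'B' (not opp) -> no flip
Dir W: edge -> no flip
Dir E: first cell 'B' (not opp) -> no flip
Dir SW: edge -> no flip
Dir S: opp run (2,0), next='.' -> no flip
Dir SE: opp run (2,1) capped by B -> flip
All flips: (2,1)

Answer: .B....
BB....
WBWWW.
..BB..
...B..
......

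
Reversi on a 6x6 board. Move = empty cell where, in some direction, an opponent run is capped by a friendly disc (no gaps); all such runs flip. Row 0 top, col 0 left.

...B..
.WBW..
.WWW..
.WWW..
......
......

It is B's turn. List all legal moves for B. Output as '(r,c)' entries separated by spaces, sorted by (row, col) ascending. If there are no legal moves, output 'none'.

(0,0): no bracket -> illegal
(0,1): no bracket -> illegal
(0,2): no bracket -> illegal
(0,4): no bracket -> illegal
(1,0): flips 1 -> legal
(1,4): flips 1 -> legal
(2,0): no bracket -> illegal
(2,4): no bracket -> illegal
(3,0): flips 1 -> legal
(3,4): flips 1 -> legal
(4,0): no bracket -> illegal
(4,1): no bracket -> illegal
(4,2): flips 2 -> legal
(4,3): flips 3 -> legal
(4,4): no bracket -> illegal

Answer: (1,0) (1,4) (3,0) (3,4) (4,2) (4,3)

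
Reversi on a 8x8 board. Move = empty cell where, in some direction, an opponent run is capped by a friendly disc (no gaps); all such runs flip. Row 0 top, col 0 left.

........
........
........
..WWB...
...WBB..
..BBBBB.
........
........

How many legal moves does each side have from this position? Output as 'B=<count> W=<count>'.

-- B to move --
(2,1): flips 2 -> legal
(2,2): flips 1 -> legal
(2,3): flips 2 -> legal
(2,4): no bracket -> illegal
(3,1): flips 2 -> legal
(4,1): no bracket -> illegal
(4,2): flips 1 -> legal
B mobility = 5
-- W to move --
(2,3): no bracket -> illegal
(2,4): no bracket -> illegal
(2,5): flips 1 -> legal
(3,5): flips 1 -> legal
(3,6): no bracket -> illegal
(4,1): no bracket -> illegal
(4,2): no bracket -> illegal
(4,6): flips 2 -> legal
(4,7): no bracket -> illegal
(5,1): no bracket -> illegal
(5,7): no bracket -> illegal
(6,1): flips 1 -> legal
(6,2): no bracket -> illegal
(6,3): flips 1 -> legal
(6,4): no bracket -> illegal
(6,5): flips 1 -> legal
(6,6): flips 2 -> legal
(6,7): no bracket -> illegal
W mobility = 7

Answer: B=5 W=7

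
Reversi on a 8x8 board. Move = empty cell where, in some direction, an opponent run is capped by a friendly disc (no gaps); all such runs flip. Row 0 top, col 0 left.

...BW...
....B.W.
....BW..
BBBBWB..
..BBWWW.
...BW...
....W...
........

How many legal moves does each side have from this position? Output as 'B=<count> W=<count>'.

Answer: B=11 W=11

Derivation:
-- B to move --
(0,5): flips 1 -> legal
(0,6): no bracket -> illegal
(0,7): flips 3 -> legal
(1,3): no bracket -> illegal
(1,5): flips 1 -> legal
(1,7): no bracket -> illegal
(2,3): no bracket -> illegal
(2,6): flips 1 -> legal
(2,7): no bracket -> illegal
(3,6): flips 1 -> legal
(3,7): no bracket -> illegal
(4,7): flips 3 -> legal
(5,5): flips 3 -> legal
(5,6): no bracket -> illegal
(5,7): flips 1 -> legal
(6,3): no bracket -> illegal
(6,5): flips 1 -> legal
(7,3): no bracket -> illegal
(7,4): flips 4 -> legal
(7,5): flips 1 -> legal
B mobility = 11
-- W to move --
(0,2): flips 1 -> legal
(0,5): no bracket -> illegal
(1,2): no bracket -> illegal
(1,3): flips 2 -> legal
(1,5): no bracket -> illegal
(2,0): flips 3 -> legal
(2,1): flips 2 -> legal
(2,2): flips 1 -> legal
(2,3): flips 1 -> legal
(2,6): flips 1 -> legal
(3,6): flips 1 -> legal
(4,0): no bracket -> illegal
(4,1): flips 2 -> legal
(5,1): no bracket -> illegal
(5,2): flips 2 -> legal
(6,2): flips 1 -> legal
(6,3): no bracket -> illegal
W mobility = 11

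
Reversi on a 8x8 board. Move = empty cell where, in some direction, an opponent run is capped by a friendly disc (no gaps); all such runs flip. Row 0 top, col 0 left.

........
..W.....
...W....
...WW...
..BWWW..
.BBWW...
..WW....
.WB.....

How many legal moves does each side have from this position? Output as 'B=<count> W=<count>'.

-- B to move --
(0,1): no bracket -> illegal
(0,2): no bracket -> illegal
(0,3): no bracket -> illegal
(1,1): no bracket -> illegal
(1,3): no bracket -> illegal
(1,4): no bracket -> illegal
(2,1): no bracket -> illegal
(2,2): no bracket -> illegal
(2,4): flips 1 -> legal
(2,5): flips 2 -> legal
(3,2): no bracket -> illegal
(3,5): no bracket -> illegal
(3,6): flips 3 -> legal
(4,6): flips 3 -> legal
(5,5): flips 2 -> legal
(5,6): no bracket -> illegal
(6,0): no bracket -> illegal
(6,1): no bracket -> illegal
(6,4): flips 1 -> legal
(6,5): no bracket -> illegal
(7,0): flips 1 -> legal
(7,3): flips 1 -> legal
(7,4): flips 1 -> legal
B mobility = 9
-- W to move --
(3,1): flips 1 -> legal
(3,2): flips 2 -> legal
(4,0): flips 1 -> legal
(4,1): flips 2 -> legal
(5,0): flips 2 -> legal
(6,0): flips 2 -> legal
(6,1): flips 1 -> legal
(7,3): flips 1 -> legal
W mobility = 8

Answer: B=9 W=8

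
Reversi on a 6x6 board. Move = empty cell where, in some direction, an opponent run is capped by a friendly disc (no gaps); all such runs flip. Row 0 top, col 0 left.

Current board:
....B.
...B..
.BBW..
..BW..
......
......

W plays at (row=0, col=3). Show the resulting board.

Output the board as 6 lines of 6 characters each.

Place W at (0,3); scan 8 dirs for brackets.
Dir NW: edge -> no flip
Dir N: edge -> no flip
Dir NE: edge -> no flip
Dir W: first cell '.' (not opp) -> no flip
Dir E: opp run (0,4), next='.' -> no flip
Dir SW: first cell '.' (not opp) -> no flip
Dir S: opp run (1,3) capped by W -> flip
Dir SE: first cell '.' (not opp) -> no flip
All flips: (1,3)

Answer: ...WB.
...W..
.BBW..
..BW..
......
......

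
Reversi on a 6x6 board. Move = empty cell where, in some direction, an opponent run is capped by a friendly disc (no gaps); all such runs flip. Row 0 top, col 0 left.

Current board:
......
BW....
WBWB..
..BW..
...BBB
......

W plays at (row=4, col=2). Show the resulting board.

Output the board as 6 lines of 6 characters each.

Place W at (4,2); scan 8 dirs for brackets.
Dir NW: first cell '.' (not opp) -> no flip
Dir N: opp run (3,2) capped by W -> flip
Dir NE: first cell 'W' (not opp) -> no flip
Dir W: first cell '.' (not opp) -> no flip
Dir E: opp run (4,3) (4,4) (4,5), next=edge -> no flip
Dir SW: first cell '.' (not opp) -> no flip
Dir S: first cell '.' (not opp) -> no flip
Dir SE: first cell '.' (not opp) -> no flip
All flips: (3,2)

Answer: ......
BW....
WBWB..
..WW..
..WBBB
......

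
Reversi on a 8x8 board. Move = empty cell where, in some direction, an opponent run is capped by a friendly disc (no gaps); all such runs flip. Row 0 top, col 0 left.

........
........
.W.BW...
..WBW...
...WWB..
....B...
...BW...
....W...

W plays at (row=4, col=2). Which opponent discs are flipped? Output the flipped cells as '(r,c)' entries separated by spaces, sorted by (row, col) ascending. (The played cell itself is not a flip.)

Answer: (3,3)

Derivation:
Dir NW: first cell '.' (not opp) -> no flip
Dir N: first cell 'W' (not opp) -> no flip
Dir NE: opp run (3,3) capped by W -> flip
Dir W: first cell '.' (not opp) -> no flip
Dir E: first cell 'W' (not opp) -> no flip
Dir SW: first cell '.' (not opp) -> no flip
Dir S: first cell '.' (not opp) -> no flip
Dir SE: first cell '.' (not opp) -> no flip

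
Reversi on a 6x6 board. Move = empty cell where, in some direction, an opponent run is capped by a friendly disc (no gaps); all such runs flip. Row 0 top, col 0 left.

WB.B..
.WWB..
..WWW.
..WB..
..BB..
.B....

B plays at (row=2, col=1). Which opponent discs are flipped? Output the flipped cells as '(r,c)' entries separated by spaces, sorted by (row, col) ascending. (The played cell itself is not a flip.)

Dir NW: first cell '.' (not opp) -> no flip
Dir N: opp run (1,1) capped by B -> flip
Dir NE: opp run (1,2) capped by B -> flip
Dir W: first cell '.' (not opp) -> no flip
Dir E: opp run (2,2) (2,3) (2,4), next='.' -> no flip
Dir SW: first cell '.' (not opp) -> no flip
Dir S: first cell '.' (not opp) -> no flip
Dir SE: opp run (3,2) capped by B -> flip

Answer: (1,1) (1,2) (3,2)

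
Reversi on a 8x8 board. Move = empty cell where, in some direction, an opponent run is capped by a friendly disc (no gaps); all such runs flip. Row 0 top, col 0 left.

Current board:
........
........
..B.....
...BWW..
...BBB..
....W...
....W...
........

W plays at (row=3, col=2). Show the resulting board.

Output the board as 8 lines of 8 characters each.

Place W at (3,2); scan 8 dirs for brackets.
Dir NW: first cell '.' (not opp) -> no flip
Dir N: opp run (2,2), next='.' -> no flip
Dir NE: first cell '.' (not opp) -> no flip
Dir W: first cell '.' (not opp) -> no flip
Dir E: opp run (3,3) capped by W -> flip
Dir SW: first cell '.' (not opp) -> no flip
Dir S: first cell '.' (not opp) -> no flip
Dir SE: opp run (4,3) capped by W -> flip
All flips: (3,3) (4,3)

Answer: ........
........
..B.....
..WWWW..
...WBB..
....W...
....W...
........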